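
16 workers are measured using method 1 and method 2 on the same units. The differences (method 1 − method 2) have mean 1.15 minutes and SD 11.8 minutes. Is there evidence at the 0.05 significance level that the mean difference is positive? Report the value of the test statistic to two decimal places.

H0: μ_d = 0; H1: μ_d > 0 (paired t-test on the differences, right-tailed).
t = d̄/(s_d/√n) = 1.15/(11.8/√16) = 0.39
df = n − 1 = 15
p-value = P(T ≥ 0.39) ≈ 0.3511
Since p ≈ 0.3511 > α = 0.05, fail to reject H0; the evidence is not statistically significant.

0.39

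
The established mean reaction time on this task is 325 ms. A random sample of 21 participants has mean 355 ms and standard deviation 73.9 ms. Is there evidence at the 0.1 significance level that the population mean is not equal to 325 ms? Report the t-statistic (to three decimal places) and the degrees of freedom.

t = 1.860, df = 20

H0: μ = 325; H1: μ ≠ 325 (one-sample t-test, two-sided).
t = (x̄ − μ₀)/(s/√n) = (355 − 325)/(73.9/√21) = 1.860
df = n − 1 = 20
Two-sided p-value ≈ 0.078
Since p ≈ 0.078 < α = 0.1, reject H0; the data support H1.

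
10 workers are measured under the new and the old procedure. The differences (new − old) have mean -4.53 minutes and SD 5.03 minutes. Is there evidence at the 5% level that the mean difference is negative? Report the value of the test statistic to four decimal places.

H0: μ_d = 0; H1: μ_d < 0 (paired t-test on the differences, left-tailed).
t = d̄/(s_d/√n) = -4.53/(5.03/√10) = -2.8479
df = n − 1 = 9
p-value = P(T ≤ -2.8479) ≈ 0.010
Since p ≈ 0.010 < α = 0.05, reject H0; the data support H1.

-2.8479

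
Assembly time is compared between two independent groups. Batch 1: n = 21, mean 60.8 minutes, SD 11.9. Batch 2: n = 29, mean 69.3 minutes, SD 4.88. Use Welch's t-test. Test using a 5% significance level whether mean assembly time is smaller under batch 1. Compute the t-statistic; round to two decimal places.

-3.09

Let group 1 = batch 1, group 2 = batch 2. H0: μ_1 = μ_2; H1: μ_1 < μ_2 (Welch's two-sample t-test, left-tailed).
t = (x̄_1 − x̄_2)/√(s_1²/n_1 + s_2²/n_2) = (60.8 − 69.3)/√(11.9²/21 + 4.88²/29) = -3.09
Welch–Satterthwaite df ≈ 24.90
p-value = P(T ≤ -3.09) ≈ 0.0024
Since p ≈ 0.0024 < α = 0.05, reject H0; the evidence is statistically significant.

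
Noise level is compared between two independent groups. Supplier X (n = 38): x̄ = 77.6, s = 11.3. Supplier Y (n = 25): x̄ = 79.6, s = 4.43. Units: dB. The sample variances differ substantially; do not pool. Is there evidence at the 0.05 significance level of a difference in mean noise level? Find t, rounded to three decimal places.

-0.982

Let group 1 = supplier X, group 2 = supplier Y. H0: μ_1 = μ_2; H1: μ_1 ≠ μ_2 (Welch's two-sample t-test, two-sided).
t = (x̄_1 − x̄_2)/√(s_1²/n_1 + s_2²/n_2) = (77.6 − 79.6)/√(11.3²/38 + 4.43²/25) = -0.982
Welch–Satterthwaite df ≈ 51.94
Two-sided p-value ≈ 0.3305
Since p ≈ 0.3305 > α = 0.05, fail to reject H0; the data do not provide sufficient evidence against H0.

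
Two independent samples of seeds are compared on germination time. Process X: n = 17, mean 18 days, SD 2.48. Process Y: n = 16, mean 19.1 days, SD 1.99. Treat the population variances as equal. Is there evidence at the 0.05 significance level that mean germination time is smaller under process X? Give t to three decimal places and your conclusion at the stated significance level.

t = -1.400; fail to reject H0

Let group 1 = process X, group 2 = process Y. H0: μ_1 = μ_2; H1: μ_1 < μ_2 (two-sample pooled-variance t-test, left-tailed).
s_p² = [(17−1)·2.48² + (16−1)·1.99²]/(17+16−2) = 5.09058
t = (18 − 19.1)/√[5.09058·(1/17 + 1/16)] = -1.400
df = n₁ + n₂ − 2 = 31
p-value = P(T ≤ -1.400) ≈ 0.0858
Since p ≈ 0.0858 > α = 0.05, fail to reject H0; the evidence is not statistically significant.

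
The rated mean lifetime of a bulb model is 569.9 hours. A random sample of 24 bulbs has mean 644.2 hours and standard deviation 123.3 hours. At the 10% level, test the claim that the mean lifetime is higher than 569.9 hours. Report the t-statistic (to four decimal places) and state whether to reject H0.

t = 2.9521; reject H0

H0: μ = 569.9; H1: μ > 569.9 (one-sample t-test, right-tailed).
t = (x̄ − μ₀)/(s/√n) = (644.2 − 569.9)/(123.3/√24) = 2.9521
df = n − 1 = 23
p-value = P(T ≥ 2.9521) ≈ 0.004
Since p ≈ 0.004 < α = 0.1, reject H0; the evidence is statistically significant.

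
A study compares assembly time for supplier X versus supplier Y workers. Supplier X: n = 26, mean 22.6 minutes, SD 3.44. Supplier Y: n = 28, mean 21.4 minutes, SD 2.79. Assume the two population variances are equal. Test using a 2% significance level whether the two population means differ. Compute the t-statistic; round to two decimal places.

1.41

Let group 1 = supplier X, group 2 = supplier Y. H0: μ_1 = μ_2; H1: μ_1 ≠ μ_2 (two-sample pooled-variance t-test, two-sided).
s_p² = [(26−1)·3.44² + (28−1)·2.79²]/(26+28−2) = 9.73097
t = (22.6 − 21.4)/√[9.73097·(1/26 + 1/28)] = 1.41
df = n₁ + n₂ − 2 = 52
Two-sided p-value ≈ 0.1638
Since p ≈ 0.1638 > α = 0.02, fail to reject H0; the data do not provide sufficient evidence against H0.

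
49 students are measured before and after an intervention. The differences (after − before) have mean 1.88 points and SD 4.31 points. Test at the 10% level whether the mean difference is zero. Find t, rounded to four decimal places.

H0: μ_d = 0; H1: μ_d ≠ 0 (paired t-test on the differences, two-sided).
t = d̄/(s_d/√n) = 1.88/(4.31/√49) = 3.0534
df = n − 1 = 48
Two-sided p-value ≈ 0.004
Since p ≈ 0.004 < α = 0.1, reject H0; the data support H1.

3.0534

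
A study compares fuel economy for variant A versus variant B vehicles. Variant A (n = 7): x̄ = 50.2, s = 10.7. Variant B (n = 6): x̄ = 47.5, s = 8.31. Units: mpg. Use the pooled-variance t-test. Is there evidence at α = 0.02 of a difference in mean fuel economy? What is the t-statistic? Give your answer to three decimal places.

0.501

Let group 1 = variant A, group 2 = variant B. H0: μ_1 = μ_2; H1: μ_1 ≠ μ_2 (two-sample pooled-variance t-test, two-sided).
s_p² = [(7−1)·10.7² + (6−1)·8.31²]/(7+6−2) = 93.8382
t = (50.2 − 47.5)/√[93.8382·(1/7 + 1/6)] = 0.501
df = n₁ + n₂ − 2 = 11
Two-sided p-value ≈ 0.6263
Since p ≈ 0.6263 > α = 0.02, fail to reject H0; the evidence is not statistically significant.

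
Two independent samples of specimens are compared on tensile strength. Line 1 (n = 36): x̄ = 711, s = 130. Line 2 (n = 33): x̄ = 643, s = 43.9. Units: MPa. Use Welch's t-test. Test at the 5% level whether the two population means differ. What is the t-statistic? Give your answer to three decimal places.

2.960

Let group 1 = line 1, group 2 = line 2. H0: μ_1 = μ_2; H1: μ_1 ≠ μ_2 (Welch's two-sample t-test, two-sided).
t = (x̄_1 − x̄_2)/√(s_1²/n_1 + s_2²/n_2) = (711 − 643)/√(130²/36 + 43.9²/33) = 2.960
Welch–Satterthwaite df ≈ 43.51
Two-sided p-value ≈ 0.005
Since p ≈ 0.005 < α = 0.05, reject H0; the evidence is statistically significant.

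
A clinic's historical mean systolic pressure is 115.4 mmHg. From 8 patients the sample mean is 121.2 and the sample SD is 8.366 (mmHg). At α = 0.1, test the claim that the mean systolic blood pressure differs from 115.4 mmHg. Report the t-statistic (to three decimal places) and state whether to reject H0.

t = 1.961; reject H0

H0: μ = 115.4; H1: μ ≠ 115.4 (one-sample t-test, two-sided).
t = (x̄ − μ₀)/(s/√n) = (121.2 − 115.4)/(8.366/√8) = 1.961
df = n − 1 = 7
Two-sided p-value ≈ 0.0907
Since p ≈ 0.0907 < α = 0.1, reject H0; the evidence is statistically significant.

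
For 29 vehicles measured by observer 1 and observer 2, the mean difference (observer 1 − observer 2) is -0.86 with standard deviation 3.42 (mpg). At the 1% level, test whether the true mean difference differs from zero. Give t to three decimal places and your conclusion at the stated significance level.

t = -1.354; fail to reject H0

H0: μ_d = 0; H1: μ_d ≠ 0 (paired t-test on the differences, two-sided).
t = d̄/(s_d/√n) = -0.86/(3.42/√29) = -1.354
df = n − 1 = 28
Two-sided p-value ≈ 0.1865
Since p ≈ 0.1865 > α = 0.01, fail to reject H0; the data do not provide sufficient evidence against H0.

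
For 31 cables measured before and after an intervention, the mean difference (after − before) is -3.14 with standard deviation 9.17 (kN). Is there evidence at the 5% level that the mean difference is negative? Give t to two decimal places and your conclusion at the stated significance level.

t = -1.91; reject H0

H0: μ_d = 0; H1: μ_d < 0 (paired t-test on the differences, left-tailed).
t = d̄/(s_d/√n) = -3.14/(9.17/√31) = -1.91
df = n − 1 = 30
p-value = P(T ≤ -1.91) ≈ 0.0331
Since p ≈ 0.0331 < α = 0.05, reject H0; the data support H1.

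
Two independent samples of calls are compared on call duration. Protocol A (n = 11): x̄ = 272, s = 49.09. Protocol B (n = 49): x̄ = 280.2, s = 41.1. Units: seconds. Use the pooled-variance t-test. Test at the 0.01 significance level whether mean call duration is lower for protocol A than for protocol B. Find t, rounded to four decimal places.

Let group 1 = protocol A, group 2 = protocol B. H0: μ_1 = μ_2; H1: μ_1 < μ_2 (two-sample pooled-variance t-test, left-tailed).
s_p² = [(11−1)·49.09² + (49−1)·41.1²]/(11+49−2) = 1813.45
t = (272 − 280.2)/√[1813.45·(1/11 + 1/49)] = -0.5771
df = n₁ + n₂ − 2 = 58
p-value = P(T ≤ -0.5771) ≈ 0.2830
Since p ≈ 0.2830 > α = 0.01, fail to reject H0; the evidence is not statistically significant.

-0.5771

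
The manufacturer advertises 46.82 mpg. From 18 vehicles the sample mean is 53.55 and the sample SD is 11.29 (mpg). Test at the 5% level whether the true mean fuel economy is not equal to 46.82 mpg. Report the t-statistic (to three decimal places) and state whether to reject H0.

t = 2.529; reject H0

H0: μ = 46.82; H1: μ ≠ 46.82 (one-sample t-test, two-sided).
t = (x̄ − μ₀)/(s/√n) = (53.55 − 46.82)/(11.29/√18) = 2.529
df = n − 1 = 17
Two-sided p-value ≈ 0.0216
Since p ≈ 0.0216 < α = 0.05, reject H0; the data support H1.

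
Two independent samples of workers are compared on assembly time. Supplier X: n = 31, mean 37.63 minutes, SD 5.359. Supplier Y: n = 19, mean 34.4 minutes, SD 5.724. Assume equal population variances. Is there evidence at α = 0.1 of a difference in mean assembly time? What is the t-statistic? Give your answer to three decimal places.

Let group 1 = supplier X, group 2 = supplier Y. H0: μ_1 = μ_2; H1: μ_1 ≠ μ_2 (two-sample pooled-variance t-test, two-sided).
s_p² = [(31−1)·5.359² + (19−1)·5.724²]/(31+19−2) = 30.2359
t = (37.63 − 34.4)/√[30.2359·(1/31 + 1/19)] = 2.016
df = n₁ + n₂ − 2 = 48
Two-sided p-value ≈ 0.0494
Since p ≈ 0.0494 < α = 0.1, reject H0; the data support H1.

2.016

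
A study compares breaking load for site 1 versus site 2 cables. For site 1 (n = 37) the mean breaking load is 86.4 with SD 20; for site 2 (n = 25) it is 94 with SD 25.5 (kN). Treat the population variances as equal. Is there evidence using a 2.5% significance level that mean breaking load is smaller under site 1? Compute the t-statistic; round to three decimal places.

-1.313

Let group 1 = site 1, group 2 = site 2. H0: μ_1 = μ_2; H1: μ_1 < μ_2 (two-sample pooled-variance t-test, left-tailed).
s_p² = [(37−1)·20² + (25−1)·25.5²]/(37+25−2) = 500.1
t = (86.4 − 94)/√[500.1·(1/37 + 1/25)] = -1.313
df = n₁ + n₂ − 2 = 60
p-value = P(T ≤ -1.313) ≈ 0.0971
Since p ≈ 0.0971 > α = 0.025, fail to reject H0; the data do not provide sufficient evidence against H0.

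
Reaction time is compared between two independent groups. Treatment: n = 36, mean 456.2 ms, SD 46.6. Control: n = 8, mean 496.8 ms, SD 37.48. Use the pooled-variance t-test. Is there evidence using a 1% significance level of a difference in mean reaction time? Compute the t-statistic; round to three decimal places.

-2.298

Let group 1 = treatment, group 2 = control. H0: μ_1 = μ_2; H1: μ_1 ≠ μ_2 (two-sample pooled-variance t-test, two-sided).
s_p² = [(36−1)·46.6² + (8−1)·37.48²]/(36+8−2) = 2043.76
t = (456.2 − 496.8)/√[2043.76·(1/36 + 1/8)] = -2.298
df = n₁ + n₂ − 2 = 42
Two-sided p-value ≈ 0.0266
Since p ≈ 0.0266 > α = 0.01, fail to reject H0; the evidence is not statistically significant.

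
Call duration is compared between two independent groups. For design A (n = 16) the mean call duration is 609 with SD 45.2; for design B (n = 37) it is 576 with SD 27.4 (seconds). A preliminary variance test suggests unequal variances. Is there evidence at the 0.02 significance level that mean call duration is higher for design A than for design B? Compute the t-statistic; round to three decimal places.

Let group 1 = design A, group 2 = design B. H0: μ_1 = μ_2; H1: μ_1 > μ_2 (Welch's two-sample t-test, right-tailed).
t = (x̄_1 − x̄_2)/√(s_1²/n_1 + s_2²/n_2) = (609 − 576)/√(45.2²/16 + 27.4²/37) = 2.713
Welch–Satterthwaite df ≈ 19.94
p-value = P(T ≥ 2.713) ≈ 0.0067
Since p ≈ 0.0067 < α = 0.02, reject H0; the evidence is statistically significant.

2.713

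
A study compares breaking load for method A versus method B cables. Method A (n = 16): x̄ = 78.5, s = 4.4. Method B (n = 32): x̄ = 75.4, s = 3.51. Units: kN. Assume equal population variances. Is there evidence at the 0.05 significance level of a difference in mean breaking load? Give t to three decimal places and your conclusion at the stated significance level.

t = 2.648; reject H0

Let group 1 = method A, group 2 = method B. H0: μ_1 = μ_2; H1: μ_1 ≠ μ_2 (two-sample pooled-variance t-test, two-sided).
s_p² = [(16−1)·4.4² + (32−1)·3.51²]/(16+32−2) = 14.6157
t = (78.5 − 75.4)/√[14.6157·(1/16 + 1/32)] = 2.648
df = n₁ + n₂ − 2 = 46
Two-sided p-value ≈ 0.011
Since p ≈ 0.011 < α = 0.05, reject H0; the evidence is statistically significant.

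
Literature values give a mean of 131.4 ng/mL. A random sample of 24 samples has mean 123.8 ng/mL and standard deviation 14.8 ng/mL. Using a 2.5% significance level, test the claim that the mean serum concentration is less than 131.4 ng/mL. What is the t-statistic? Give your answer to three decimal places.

-2.516

H0: μ = 131.4; H1: μ < 131.4 (one-sample t-test, left-tailed).
t = (x̄ − μ₀)/(s/√n) = (123.8 − 131.4)/(14.8/√24) = -2.516
df = n − 1 = 23
p-value = P(T ≤ -2.516) ≈ 0.0097
Since p ≈ 0.0097 < α = 0.025, reject H0; the data support H1.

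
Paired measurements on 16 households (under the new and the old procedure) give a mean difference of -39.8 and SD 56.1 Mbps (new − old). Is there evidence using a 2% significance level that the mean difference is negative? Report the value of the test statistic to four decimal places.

H0: μ_d = 0; H1: μ_d < 0 (paired t-test on the differences, left-tailed).
t = d̄/(s_d/√n) = -39.8/(56.1/√16) = -2.8378
df = n − 1 = 15
p-value = P(T ≤ -2.8378) ≈ 0.006
Since p ≈ 0.006 < α = 0.02, reject H0; the data support H1.

-2.8378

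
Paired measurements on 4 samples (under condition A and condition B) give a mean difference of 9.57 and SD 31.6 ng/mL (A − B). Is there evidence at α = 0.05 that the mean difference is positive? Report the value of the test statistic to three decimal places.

H0: μ_d = 0; H1: μ_d > 0 (paired t-test on the differences, right-tailed).
t = d̄/(s_d/√n) = 9.57/(31.6/√4) = 0.606
df = n − 1 = 3
p-value = P(T ≥ 0.606) ≈ 0.294
Since p ≈ 0.294 > α = 0.05, fail to reject H0; the data do not provide sufficient evidence against H0.

0.606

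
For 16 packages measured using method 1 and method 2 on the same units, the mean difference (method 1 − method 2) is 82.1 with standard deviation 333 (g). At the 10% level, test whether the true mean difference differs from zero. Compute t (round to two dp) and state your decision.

H0: μ_d = 0; H1: μ_d ≠ 0 (paired t-test on the differences, two-sided).
t = d̄/(s_d/√n) = 82.1/(333/√16) = 0.99
df = n − 1 = 15
Two-sided p-value ≈ 0.3397
Since p ≈ 0.3397 > α = 0.1, fail to reject H0; the evidence is not statistically significant.

t = 0.99; fail to reject H0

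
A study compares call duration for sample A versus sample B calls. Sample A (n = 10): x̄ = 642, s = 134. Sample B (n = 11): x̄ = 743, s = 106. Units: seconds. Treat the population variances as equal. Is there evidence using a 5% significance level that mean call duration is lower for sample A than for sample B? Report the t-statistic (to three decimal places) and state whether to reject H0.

Let group 1 = sample A, group 2 = sample B. H0: μ_1 = μ_2; H1: μ_1 < μ_2 (two-sample pooled-variance t-test, left-tailed).
s_p² = [(10−1)·134² + (11−1)·106²]/(10+11−2) = 14419.2
t = (642 − 743)/√[14419.2·(1/10 + 1/11)] = -1.925
df = n₁ + n₂ − 2 = 19
p-value = P(T ≤ -1.925) ≈ 0.0347
Since p ≈ 0.0347 < α = 0.05, reject H0; the evidence is statistically significant.

t = -1.925; reject H0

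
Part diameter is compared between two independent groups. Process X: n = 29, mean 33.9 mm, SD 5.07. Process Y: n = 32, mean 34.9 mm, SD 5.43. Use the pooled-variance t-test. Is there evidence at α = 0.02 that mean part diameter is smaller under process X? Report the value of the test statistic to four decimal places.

-0.7412

Let group 1 = process X, group 2 = process Y. H0: μ_1 = μ_2; H1: μ_1 < μ_2 (two-sample pooled-variance t-test, left-tailed).
s_p² = [(29−1)·5.07² + (32−1)·5.43²]/(29+32−2) = 27.691
t = (33.9 − 34.9)/√[27.691·(1/29 + 1/32)] = -0.7412
df = n₁ + n₂ − 2 = 59
p-value = P(T ≤ -0.7412) ≈ 0.2308
Since p ≈ 0.2308 > α = 0.02, fail to reject H0; the data do not provide sufficient evidence against H0.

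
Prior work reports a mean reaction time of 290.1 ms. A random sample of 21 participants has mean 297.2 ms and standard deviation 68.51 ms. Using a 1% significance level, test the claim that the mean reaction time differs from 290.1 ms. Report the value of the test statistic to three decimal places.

H0: μ = 290.1; H1: μ ≠ 290.1 (one-sample t-test, two-sided).
t = (x̄ − μ₀)/(s/√n) = (297.2 − 290.1)/(68.51/√21) = 0.475
df = n − 1 = 20
Two-sided p-value ≈ 0.640
Since p ≈ 0.640 > α = 0.01, fail to reject H0; the data do not provide sufficient evidence against H0.

0.475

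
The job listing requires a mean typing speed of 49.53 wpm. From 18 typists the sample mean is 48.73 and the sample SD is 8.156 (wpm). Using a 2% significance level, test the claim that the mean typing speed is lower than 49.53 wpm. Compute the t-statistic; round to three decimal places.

-0.416

H0: μ = 49.53; H1: μ < 49.53 (one-sample t-test, left-tailed).
t = (x̄ − μ₀)/(s/√n) = (48.73 − 49.53)/(8.156/√18) = -0.416
df = n − 1 = 17
p-value = P(T ≤ -0.416) ≈ 0.3413
Since p ≈ 0.3413 > α = 0.02, fail to reject H0; the evidence is not statistically significant.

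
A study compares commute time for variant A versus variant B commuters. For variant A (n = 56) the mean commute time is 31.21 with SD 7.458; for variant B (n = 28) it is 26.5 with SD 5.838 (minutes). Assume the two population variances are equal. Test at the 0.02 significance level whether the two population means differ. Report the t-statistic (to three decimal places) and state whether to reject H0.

Let group 1 = variant A, group 2 = variant B. H0: μ_1 = μ_2; H1: μ_1 ≠ μ_2 (two-sample pooled-variance t-test, two-sided).
s_p² = [(56−1)·7.458² + (28−1)·5.838²]/(56+28−2) = 48.5295
t = (31.21 − 26.5)/√[48.5295·(1/56 + 1/28)] = 2.921
df = n₁ + n₂ − 2 = 82
Two-sided p-value ≈ 0.005
Since p ≈ 0.005 < α = 0.02, reject H0; the evidence is statistically significant.

t = 2.921; reject H0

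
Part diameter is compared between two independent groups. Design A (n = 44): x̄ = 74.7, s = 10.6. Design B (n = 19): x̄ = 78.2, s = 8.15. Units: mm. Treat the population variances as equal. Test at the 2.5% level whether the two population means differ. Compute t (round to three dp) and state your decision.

Let group 1 = design A, group 2 = design B. H0: μ_1 = μ_2; H1: μ_1 ≠ μ_2 (two-sample pooled-variance t-test, two-sided).
s_p² = [(44−1)·10.6² + (19−1)·8.15²]/(44+19−2) = 98.8047
t = (74.7 − 78.2)/√[98.8047·(1/44 + 1/19)] = -1.283
df = n₁ + n₂ − 2 = 61
Two-sided p-value ≈ 0.2045
Since p ≈ 0.2045 > α = 0.025, fail to reject H0; the evidence is not statistically significant.

t = -1.283; fail to reject H0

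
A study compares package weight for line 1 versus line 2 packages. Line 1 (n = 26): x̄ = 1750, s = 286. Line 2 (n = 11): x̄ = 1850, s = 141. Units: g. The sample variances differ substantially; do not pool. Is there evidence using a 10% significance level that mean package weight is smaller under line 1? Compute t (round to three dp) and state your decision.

Let group 1 = line 1, group 2 = line 2. H0: μ_1 = μ_2; H1: μ_1 < μ_2 (Welch's two-sample t-test, left-tailed).
t = (x̄_1 − x̄_2)/√(s_1²/n_1 + s_2²/n_2) = (1750 − 1850)/√(286²/26 + 141²/11) = -1.421
Welch–Satterthwaite df ≈ 33.96
p-value = P(T ≤ -1.421) ≈ 0.082
Since p ≈ 0.082 < α = 0.1, reject H0; the data support H1.

t = -1.421; reject H0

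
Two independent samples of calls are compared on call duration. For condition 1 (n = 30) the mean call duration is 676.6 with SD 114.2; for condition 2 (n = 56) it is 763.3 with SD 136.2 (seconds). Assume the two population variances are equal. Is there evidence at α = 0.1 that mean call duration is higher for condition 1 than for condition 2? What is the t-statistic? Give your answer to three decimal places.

Let group 1 = condition 1, group 2 = condition 2. H0: μ_1 = μ_2; H1: μ_1 > μ_2 (two-sample pooled-variance t-test, right-tailed).
s_p² = [(30−1)·114.2² + (56−1)·136.2²]/(30+56−2) = 16648.6
t = (676.6 − 763.3)/√[16648.6·(1/30 + 1/56)] = -2.970
df = n₁ + n₂ − 2 = 84
p-value = P(T ≥ -2.970) ≈ 0.998
Since p ≈ 0.998 > α = 0.1, fail to reject H0; the evidence is not statistically significant.

-2.970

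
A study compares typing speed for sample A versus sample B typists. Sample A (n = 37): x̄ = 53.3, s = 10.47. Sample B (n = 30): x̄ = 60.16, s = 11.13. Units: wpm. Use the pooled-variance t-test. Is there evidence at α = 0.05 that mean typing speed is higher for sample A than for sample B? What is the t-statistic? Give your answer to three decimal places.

Let group 1 = sample A, group 2 = sample B. H0: μ_1 = μ_2; H1: μ_1 > μ_2 (two-sample pooled-variance t-test, right-tailed).
s_p² = [(37−1)·10.47² + (30−1)·11.13²]/(37+30−2) = 115.981
t = (53.3 − 60.16)/√[115.981·(1/37 + 1/30)] = -2.593
df = n₁ + n₂ − 2 = 65
p-value = P(T ≥ -2.593) ≈ 0.9941
Since p ≈ 0.9941 > α = 0.05, fail to reject H0; the evidence is not statistically significant.

-2.593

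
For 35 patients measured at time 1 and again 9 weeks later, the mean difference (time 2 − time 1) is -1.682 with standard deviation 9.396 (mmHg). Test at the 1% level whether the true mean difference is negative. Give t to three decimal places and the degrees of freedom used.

H0: μ_d = 0; H1: μ_d < 0 (paired t-test on the differences, left-tailed).
t = d̄/(s_d/√n) = -1.682/(9.396/√35) = -1.059
df = n − 1 = 34
p-value = P(T ≤ -1.059) ≈ 0.149
Since p ≈ 0.149 > α = 0.01, fail to reject H0; the evidence is not statistically significant.

t = -1.059, df = 34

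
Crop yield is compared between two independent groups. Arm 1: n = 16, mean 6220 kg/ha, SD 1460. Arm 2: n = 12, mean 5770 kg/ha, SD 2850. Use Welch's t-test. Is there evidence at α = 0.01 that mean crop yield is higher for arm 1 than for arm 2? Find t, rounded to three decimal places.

0.500

Let group 1 = arm 1, group 2 = arm 2. H0: μ_1 = μ_2; H1: μ_1 > μ_2 (Welch's two-sample t-test, right-tailed).
t = (x̄_1 − x̄_2)/√(s_1²/n_1 + s_2²/n_2) = (6220 − 5770)/√(1460²/16 + 2850²/12) = 0.500
Welch–Satterthwaite df ≈ 15.32
p-value = P(T ≥ 0.500) ≈ 0.3121
Since p ≈ 0.3121 > α = 0.01, fail to reject H0; the data do not provide sufficient evidence against H0.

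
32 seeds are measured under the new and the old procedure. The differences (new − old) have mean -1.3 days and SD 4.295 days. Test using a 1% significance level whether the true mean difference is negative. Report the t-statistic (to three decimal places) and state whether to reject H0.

H0: μ_d = 0; H1: μ_d < 0 (paired t-test on the differences, left-tailed).
t = d̄/(s_d/√n) = -1.3/(4.295/√32) = -1.712
df = n − 1 = 31
p-value = P(T ≤ -1.712) ≈ 0.048
Since p ≈ 0.048 > α = 0.01, fail to reject H0; the evidence is not statistically significant.

t = -1.712; fail to reject H0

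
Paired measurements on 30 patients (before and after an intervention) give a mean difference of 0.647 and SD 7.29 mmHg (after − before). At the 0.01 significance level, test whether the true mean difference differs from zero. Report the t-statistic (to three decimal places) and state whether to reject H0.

H0: μ_d = 0; H1: μ_d ≠ 0 (paired t-test on the differences, two-sided).
t = d̄/(s_d/√n) = 0.647/(7.29/√30) = 0.486
df = n − 1 = 29
Two-sided p-value ≈ 0.6305
Since p ≈ 0.6305 > α = 0.01, fail to reject H0; the evidence is not statistically significant.

t = 0.486; fail to reject H0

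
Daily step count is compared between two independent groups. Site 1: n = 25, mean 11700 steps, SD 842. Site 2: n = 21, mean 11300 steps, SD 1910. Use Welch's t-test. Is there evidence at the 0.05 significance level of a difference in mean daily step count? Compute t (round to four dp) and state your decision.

t = 0.8898; fail to reject H0

Let group 1 = site 1, group 2 = site 2. H0: μ_1 = μ_2; H1: μ_1 ≠ μ_2 (Welch's two-sample t-test, two-sided).
t = (x̄_1 − x̄_2)/√(s_1²/n_1 + s_2²/n_2) = (11700 − 11300)/√(842²/25 + 1910²/21) = 0.8898
Welch–Satterthwaite df ≈ 26.47
Two-sided p-value ≈ 0.382
Since p ≈ 0.382 > α = 0.05, fail to reject H0; the evidence is not statistically significant.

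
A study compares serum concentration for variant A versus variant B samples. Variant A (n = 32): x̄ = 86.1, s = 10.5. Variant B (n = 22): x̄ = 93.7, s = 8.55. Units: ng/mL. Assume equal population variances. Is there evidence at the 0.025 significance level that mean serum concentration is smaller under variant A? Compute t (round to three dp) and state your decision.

t = -2.812; reject H0

Let group 1 = variant A, group 2 = variant B. H0: μ_1 = μ_2; H1: μ_1 < μ_2 (two-sample pooled-variance t-test, left-tailed).
s_p² = [(32−1)·10.5² + (22−1)·8.55²]/(32+22−2) = 95.2481
t = (86.1 − 93.7)/√[95.2481·(1/32 + 1/22)] = -2.812
df = n₁ + n₂ − 2 = 52
p-value = P(T ≤ -2.812) ≈ 0.003
Since p ≈ 0.003 < α = 0.025, reject H0; the evidence is statistically significant.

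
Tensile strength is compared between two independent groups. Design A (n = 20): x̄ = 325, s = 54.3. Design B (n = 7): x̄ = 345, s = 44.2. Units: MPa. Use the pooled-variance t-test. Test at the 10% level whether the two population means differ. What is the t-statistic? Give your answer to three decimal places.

Let group 1 = design A, group 2 = design B. H0: μ_1 = μ_2; H1: μ_1 ≠ μ_2 (two-sample pooled-variance t-test, two-sided).
s_p² = [(20−1)·54.3² + (7−1)·44.2²]/(20+7−2) = 2709.73
t = (325 − 345)/√[2709.73·(1/20 + 1/7)] = -0.875
df = n₁ + n₂ − 2 = 25
Two-sided p-value ≈ 0.390
Since p ≈ 0.390 > α = 0.1, fail to reject H0; the data do not provide sufficient evidence against H0.

-0.875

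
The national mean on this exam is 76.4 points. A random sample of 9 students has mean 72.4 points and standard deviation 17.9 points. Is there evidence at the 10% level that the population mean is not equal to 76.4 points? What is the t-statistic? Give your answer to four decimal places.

-0.6704

H0: μ = 76.4; H1: μ ≠ 76.4 (one-sample t-test, two-sided).
t = (x̄ − μ₀)/(s/√n) = (72.4 − 76.4)/(17.9/√9) = -0.6704
df = n − 1 = 8
Two-sided p-value ≈ 0.5215
Since p ≈ 0.5215 > α = 0.1, fail to reject H0; the data do not provide sufficient evidence against H0.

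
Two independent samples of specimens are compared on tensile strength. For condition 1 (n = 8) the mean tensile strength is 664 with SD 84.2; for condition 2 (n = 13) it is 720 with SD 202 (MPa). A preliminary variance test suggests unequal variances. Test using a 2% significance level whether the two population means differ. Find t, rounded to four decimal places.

Let group 1 = condition 1, group 2 = condition 2. H0: μ_1 = μ_2; H1: μ_1 ≠ μ_2 (Welch's two-sample t-test, two-sided).
t = (x̄_1 − x̄_2)/√(s_1²/n_1 + s_2²/n_2) = (664 − 720)/√(84.2²/8 + 202²/13) = -0.8827
Welch–Satterthwaite df ≈ 17.36
Two-sided p-value ≈ 0.389
Since p ≈ 0.389 > α = 0.02, fail to reject H0; the evidence is not statistically significant.

-0.8827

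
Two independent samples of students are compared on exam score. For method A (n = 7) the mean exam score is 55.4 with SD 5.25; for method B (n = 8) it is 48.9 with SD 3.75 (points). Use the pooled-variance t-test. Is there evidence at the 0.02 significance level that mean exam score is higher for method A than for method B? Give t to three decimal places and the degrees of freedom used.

t = 2.788, df = 13

Let group 1 = method A, group 2 = method B. H0: μ_1 = μ_2; H1: μ_1 > μ_2 (two-sample pooled-variance t-test, right-tailed).
s_p² = [(7−1)·5.25² + (8−1)·3.75²]/(7+8−2) = 20.2933
t = (55.4 − 48.9)/√[20.2933·(1/7 + 1/8)] = 2.788
df = n₁ + n₂ − 2 = 13
p-value = P(T ≥ 2.788) ≈ 0.0077
Since p ≈ 0.0077 < α = 0.02, reject H0; the evidence is statistically significant.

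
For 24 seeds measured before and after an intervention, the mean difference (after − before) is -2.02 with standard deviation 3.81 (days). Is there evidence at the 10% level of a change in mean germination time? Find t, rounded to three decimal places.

-2.597

H0: μ_d = 0; H1: μ_d ≠ 0 (paired t-test on the differences, two-sided).
t = d̄/(s_d/√n) = -2.02/(3.81/√24) = -2.597
df = n − 1 = 23
Two-sided p-value ≈ 0.0161
Since p ≈ 0.0161 < α = 0.1, reject H0; the evidence is statistically significant.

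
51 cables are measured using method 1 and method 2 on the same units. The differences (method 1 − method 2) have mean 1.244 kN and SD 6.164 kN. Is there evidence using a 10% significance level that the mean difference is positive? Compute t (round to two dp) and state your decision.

H0: μ_d = 0; H1: μ_d > 0 (paired t-test on the differences, right-tailed).
t = d̄/(s_d/√n) = 1.244/(6.164/√51) = 1.44
df = n − 1 = 50
p-value = P(T ≥ 1.44) ≈ 0.078
Since p ≈ 0.078 < α = 0.1, reject H0; the evidence is statistically significant.

t = 1.44; reject H0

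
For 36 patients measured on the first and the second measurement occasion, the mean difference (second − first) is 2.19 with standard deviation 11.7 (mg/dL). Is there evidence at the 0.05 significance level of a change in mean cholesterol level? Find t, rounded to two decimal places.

1.12

H0: μ_d = 0; H1: μ_d ≠ 0 (paired t-test on the differences, two-sided).
t = d̄/(s_d/√n) = 2.19/(11.7/√36) = 1.12
df = n − 1 = 35
Two-sided p-value ≈ 0.2690
Since p ≈ 0.2690 > α = 0.05, fail to reject H0; the data do not provide sufficient evidence against H0.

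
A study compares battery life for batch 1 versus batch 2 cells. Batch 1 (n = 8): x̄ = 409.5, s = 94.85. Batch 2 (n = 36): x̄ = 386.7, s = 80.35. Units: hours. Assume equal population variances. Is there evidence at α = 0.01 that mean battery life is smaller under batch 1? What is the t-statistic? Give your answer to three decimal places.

0.703

Let group 1 = batch 1, group 2 = batch 2. H0: μ_1 = μ_2; H1: μ_1 < μ_2 (two-sample pooled-variance t-test, left-tailed).
s_p² = [(8−1)·94.85² + (36−1)·80.35²]/(8+36−2) = 6879.52
t = (409.5 − 386.7)/√[6879.52·(1/8 + 1/36)] = 0.703
df = n₁ + n₂ − 2 = 42
p-value = P(T ≤ 0.703) ≈ 0.7571
Since p ≈ 0.7571 > α = 0.01, fail to reject H0; the evidence is not statistically significant.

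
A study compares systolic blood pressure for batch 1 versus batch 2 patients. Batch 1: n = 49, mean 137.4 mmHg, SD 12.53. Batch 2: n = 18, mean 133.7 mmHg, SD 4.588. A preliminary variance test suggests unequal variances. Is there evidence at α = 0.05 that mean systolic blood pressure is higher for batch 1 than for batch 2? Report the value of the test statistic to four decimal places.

Let group 1 = batch 1, group 2 = batch 2. H0: μ_1 = μ_2; H1: μ_1 > μ_2 (Welch's two-sample t-test, right-tailed).
t = (x̄_1 − x̄_2)/√(s_1²/n_1 + s_2²/n_2) = (137.4 − 133.7)/√(12.53²/49 + 4.588²/18) = 1.7692
Welch–Satterthwaite df ≈ 64.99
p-value = P(T ≥ 1.7692) ≈ 0.0408
Since p ≈ 0.0408 < α = 0.05, reject H0; the evidence is statistically significant.

1.7692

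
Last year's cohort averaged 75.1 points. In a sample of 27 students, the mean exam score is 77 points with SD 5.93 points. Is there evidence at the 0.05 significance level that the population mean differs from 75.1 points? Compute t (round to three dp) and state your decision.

t = 1.665; fail to reject H0

H0: μ = 75.1; H1: μ ≠ 75.1 (one-sample t-test, two-sided).
t = (x̄ − μ₀)/(s/√n) = (77 − 75.1)/(5.93/√27) = 1.665
df = n − 1 = 26
Two-sided p-value ≈ 0.1079
Since p ≈ 0.1079 > α = 0.05, fail to reject H0; the data do not provide sufficient evidence against H0.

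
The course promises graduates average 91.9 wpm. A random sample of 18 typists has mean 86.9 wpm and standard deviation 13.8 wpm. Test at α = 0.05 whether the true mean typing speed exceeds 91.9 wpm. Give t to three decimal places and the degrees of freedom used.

H0: μ = 91.9; H1: μ > 91.9 (one-sample t-test, right-tailed).
t = (x̄ − μ₀)/(s/√n) = (86.9 − 91.9)/(13.8/√18) = -1.537
df = n − 1 = 17
p-value = P(T ≥ -1.537) ≈ 0.929
Since p ≈ 0.929 > α = 0.05, fail to reject H0; the data do not provide sufficient evidence against H0.

t = -1.537, df = 17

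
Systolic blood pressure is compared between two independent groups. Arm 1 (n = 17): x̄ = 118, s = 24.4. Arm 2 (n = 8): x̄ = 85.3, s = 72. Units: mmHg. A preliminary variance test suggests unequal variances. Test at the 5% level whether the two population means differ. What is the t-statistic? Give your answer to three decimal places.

Let group 1 = arm 1, group 2 = arm 2. H0: μ_1 = μ_2; H1: μ_1 ≠ μ_2 (Welch's two-sample t-test, two-sided).
t = (x̄_1 − x̄_2)/√(s_1²/n_1 + s_2²/n_2) = (118 − 85.3)/√(24.4²/17 + 72²/8) = 1.251
Welch–Satterthwaite df ≈ 7.77
Two-sided p-value ≈ 0.247
Since p ≈ 0.247 > α = 0.05, fail to reject H0; the evidence is not statistically significant.

1.251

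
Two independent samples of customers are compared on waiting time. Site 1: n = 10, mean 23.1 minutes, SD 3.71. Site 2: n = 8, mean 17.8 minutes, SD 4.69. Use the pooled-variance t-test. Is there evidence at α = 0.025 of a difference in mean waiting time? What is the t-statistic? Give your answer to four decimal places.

2.6813

Let group 1 = site 1, group 2 = site 2. H0: μ_1 = μ_2; H1: μ_1 ≠ μ_2 (two-sample pooled-variance t-test, two-sided).
s_p² = [(10−1)·3.71² + (8−1)·4.69²]/(10+8−2) = 17.3656
t = (23.1 − 17.8)/√[17.3656·(1/10 + 1/8)] = 2.6813
df = n₁ + n₂ − 2 = 16
Two-sided p-value ≈ 0.016
Since p ≈ 0.016 < α = 0.025, reject H0; the evidence is statistically significant.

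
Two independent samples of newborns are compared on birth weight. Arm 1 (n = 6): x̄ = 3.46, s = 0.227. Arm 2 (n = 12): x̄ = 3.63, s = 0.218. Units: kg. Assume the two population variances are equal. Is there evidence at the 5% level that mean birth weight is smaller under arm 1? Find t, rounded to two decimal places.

-1.54

Let group 1 = arm 1, group 2 = arm 2. H0: μ_1 = μ_2; H1: μ_1 < μ_2 (two-sample pooled-variance t-test, left-tailed).
s_p² = [(6−1)·0.227² + (12−1)·0.218²]/(6+12−2) = 0.0487756
t = (3.46 − 3.63)/√[0.0487756·(1/6 + 1/12)] = -1.54
df = n₁ + n₂ − 2 = 16
p-value = P(T ≤ -1.54) ≈ 0.0716
Since p ≈ 0.0716 > α = 0.05, fail to reject H0; the data do not provide sufficient evidence against H0.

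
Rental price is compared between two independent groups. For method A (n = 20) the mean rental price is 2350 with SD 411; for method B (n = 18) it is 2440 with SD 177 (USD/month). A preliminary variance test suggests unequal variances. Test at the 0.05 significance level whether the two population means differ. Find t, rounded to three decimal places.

Let group 1 = method A, group 2 = method B. H0: μ_1 = μ_2; H1: μ_1 ≠ μ_2 (Welch's two-sample t-test, two-sided).
t = (x̄_1 − x̄_2)/√(s_1²/n_1 + s_2²/n_2) = (2350 − 2440)/√(411²/20 + 177²/18) = -0.892
Welch–Satterthwaite df ≈ 26.39
Two-sided p-value ≈ 0.381
Since p ≈ 0.381 > α = 0.05, fail to reject H0; the data do not provide sufficient evidence against H0.

-0.892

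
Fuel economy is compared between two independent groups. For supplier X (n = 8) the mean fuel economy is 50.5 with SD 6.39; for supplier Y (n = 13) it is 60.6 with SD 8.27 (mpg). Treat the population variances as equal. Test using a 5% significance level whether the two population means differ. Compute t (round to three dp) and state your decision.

t = -2.945; reject H0

Let group 1 = supplier X, group 2 = supplier Y. H0: μ_1 = μ_2; H1: μ_1 ≠ μ_2 (two-sample pooled-variance t-test, two-sided).
s_p² = [(8−1)·6.39² + (13−1)·8.27²]/(8+13−2) = 58.2389
t = (50.5 − 60.6)/√[58.2389·(1/8 + 1/13)] = -2.945
df = n₁ + n₂ − 2 = 19
Two-sided p-value ≈ 0.008
Since p ≈ 0.008 < α = 0.05, reject H0; the evidence is statistically significant.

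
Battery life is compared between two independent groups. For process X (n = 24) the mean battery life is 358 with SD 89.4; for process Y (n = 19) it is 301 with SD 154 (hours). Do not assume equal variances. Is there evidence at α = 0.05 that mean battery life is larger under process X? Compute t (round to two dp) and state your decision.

t = 1.43; fail to reject H0

Let group 1 = process X, group 2 = process Y. H0: μ_1 = μ_2; H1: μ_1 > μ_2 (Welch's two-sample t-test, right-tailed).
t = (x̄_1 − x̄_2)/√(s_1²/n_1 + s_2²/n_2) = (358 − 301)/√(89.4²/24 + 154²/19) = 1.43
Welch–Satterthwaite df ≈ 27.36
p-value = P(T ≥ 1.43) ≈ 0.082
Since p ≈ 0.082 > α = 0.05, fail to reject H0; the evidence is not statistically significant.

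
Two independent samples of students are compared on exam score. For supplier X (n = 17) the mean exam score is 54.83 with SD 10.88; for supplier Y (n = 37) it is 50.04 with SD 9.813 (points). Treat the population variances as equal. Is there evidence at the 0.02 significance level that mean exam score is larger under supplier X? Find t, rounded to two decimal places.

Let group 1 = supplier X, group 2 = supplier Y. H0: μ_1 = μ_2; H1: μ_1 > μ_2 (two-sample pooled-variance t-test, right-tailed).
s_p² = [(17−1)·10.88² + (37−1)·9.813²]/(17+37−2) = 103.089
t = (54.83 − 50.04)/√[103.089·(1/17 + 1/37)] = 1.61
df = n₁ + n₂ − 2 = 52
p-value = P(T ≥ 1.61) ≈ 0.057
Since p ≈ 0.057 > α = 0.02, fail to reject H0; the data do not provide sufficient evidence against H0.

1.61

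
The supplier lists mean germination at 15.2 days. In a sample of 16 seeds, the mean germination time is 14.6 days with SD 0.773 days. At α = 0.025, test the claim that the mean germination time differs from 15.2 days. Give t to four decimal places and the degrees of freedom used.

t = -3.1048, df = 15

H0: μ = 15.2; H1: μ ≠ 15.2 (one-sample t-test, two-sided).
t = (x̄ − μ₀)/(s/√n) = (14.6 − 15.2)/(0.773/√16) = -3.1048
df = n − 1 = 15
Two-sided p-value ≈ 0.007
Since p ≈ 0.007 < α = 0.025, reject H0; the evidence is statistically significant.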